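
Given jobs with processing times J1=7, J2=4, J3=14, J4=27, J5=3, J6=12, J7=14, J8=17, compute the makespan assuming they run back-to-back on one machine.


Sequential makespan: sum all processing times
= 7 + 4 + 14 + 27 + 3 + 12 + 14 + 17
= 98 time units


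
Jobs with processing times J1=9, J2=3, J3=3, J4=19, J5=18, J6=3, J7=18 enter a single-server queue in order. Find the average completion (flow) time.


Completion times:
  J1: completes at 9
  J2: completes at 12
  J3: completes at 15
  J4: completes at 34
  J5: completes at 52
  J6: completes at 55
  J7: completes at 73
Sum = 250
Average = 250/7
= 35.71


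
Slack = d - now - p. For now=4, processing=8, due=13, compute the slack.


Slack = due - current_time - processing
= 13 - 4 - 8
= 1


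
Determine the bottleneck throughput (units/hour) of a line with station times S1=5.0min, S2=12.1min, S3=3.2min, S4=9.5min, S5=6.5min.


Bottleneck = longest station time
Station times: [5.0, 12.1, 3.2, 9.5, 6.5]
Max = 12.1 min
Rate = 60 / 12.1
= 4.96 units/hour (bottleneck: 12.1min)


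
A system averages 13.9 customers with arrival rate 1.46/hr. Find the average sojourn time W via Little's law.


Little's law: L = λW → W = L / λ
= 13.9 / 1.46
= 9.52 hours


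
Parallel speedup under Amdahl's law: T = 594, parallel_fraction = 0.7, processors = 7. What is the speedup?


Amdahl's law: T_p = T × ((1-p) + p/N)
= 594 × ((1-0.7) + 0.7/7)
= 594 × (0.30 + 0.1000)
= 594 × 0.4000
= 237.60
Speedup = 594/237.60
= 2.50×


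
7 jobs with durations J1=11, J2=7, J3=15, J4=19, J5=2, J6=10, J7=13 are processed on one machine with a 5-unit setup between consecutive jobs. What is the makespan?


Makespan = Σ processing + (n-1) × setup
= (11 + 7 + 15 + 19 + 2 + 10 + 13) + (7-1)×5
= 77 + 30
= 107 time units


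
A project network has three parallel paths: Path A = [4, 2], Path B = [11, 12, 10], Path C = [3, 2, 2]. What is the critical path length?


Path A: 4 + 2 = 6
Path B: 11 + 12 + 10 = 33
Path C: 3 + 2 + 2 = 7
Critical path = longest = max(6, 33, 7)
= 33 (Path B)


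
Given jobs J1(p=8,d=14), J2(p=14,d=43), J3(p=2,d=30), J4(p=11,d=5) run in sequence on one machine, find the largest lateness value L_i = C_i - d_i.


Lateness per job (L = C - d):
  J1: C=8, d=14, L=-6
  J2: C=22, d=43, L=-21
  J3: C=24, d=30, L=-6
  J4: C=35, d=5, L=30
Lmax = max(-6, -21, -6, 30)
= 30


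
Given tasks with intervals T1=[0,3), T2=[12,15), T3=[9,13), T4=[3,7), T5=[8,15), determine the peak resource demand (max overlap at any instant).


Check each time point for overlaps:
  t=12: 3 tasks active (T2, T3, T5)
Max concurrent = 3


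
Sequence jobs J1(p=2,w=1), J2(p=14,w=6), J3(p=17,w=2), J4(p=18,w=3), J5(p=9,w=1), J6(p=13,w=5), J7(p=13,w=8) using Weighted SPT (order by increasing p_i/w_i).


WSPT (Smith's rule): sort by p/w ascending
  J7: p/w = 13/8 = 1.625
  J1: p/w = 2/1 = 2.000
  J2: p/w = 14/6 = 2.333
  J6: p/w = 13/5 = 2.600
  J4: p/w = 18/3 = 6.000
  J3: p/w = 17/2 = 8.500
  J5: p/w = 9/1 = 9.000
Order: J7 → J1 → J2 → J6 → J4 → J3 → J5


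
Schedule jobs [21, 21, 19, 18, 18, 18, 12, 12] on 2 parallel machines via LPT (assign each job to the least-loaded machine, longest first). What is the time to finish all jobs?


Jobs (LPT sorted): [21, 21, 19, 18, 18, 18, 12, 12]
Machines: 2
  J=21 → Machine 1 (load: 0+21=21)
  J=21 → Machine 2 (load: 0+21=21)
  J=19 → Machine 1 (load: 21+19=40)
  J=18 → Machine 2 (load: 21+18=39)
  J=18 → Machine 2 (load: 39+18=57)
  J=18 → Machine 1 (load: 40+18=58)
  J=12 → Machine 2 (load: 57+12=69)
  J=12 → Machine 1 (load: 58+12=70)
Machine loads: [70, 69]
Makespan = max = 70 time units


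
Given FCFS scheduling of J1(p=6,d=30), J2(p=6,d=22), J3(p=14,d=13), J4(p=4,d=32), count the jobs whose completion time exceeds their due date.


Completion vs due date:
  J1: C=6, d=30 → on time
  J2: C=12, d=22 → on time
  J3: C=26, d=13 → TARDY
  J4: C=30, d=32 → on time
Tardy jobs: J3
Count = 1


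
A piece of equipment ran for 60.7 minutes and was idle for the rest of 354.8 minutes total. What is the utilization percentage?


Utilization = busy / total × 100
= 60.7 / 354.8 × 100
= 17.1%


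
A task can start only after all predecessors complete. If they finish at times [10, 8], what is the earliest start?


ES = max of all predecessor completion times
Predecessors: [10, 8]
ES = max(10, 8)
= 10


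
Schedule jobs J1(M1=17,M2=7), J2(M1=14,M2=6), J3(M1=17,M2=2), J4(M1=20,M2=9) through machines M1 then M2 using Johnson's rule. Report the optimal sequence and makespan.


Johnson's rule:
Group 1 (M1≤M2, sort by M1): []
Group 2 (M1>M2, sort desc M2): ['J4', 'J1', 'J2', 'J3']
Sequence: J4 → J1 → J2 → J3
Makespan calculation:
  J4: M1 done=20, M2 done=29
  J1: M1 done=37, M2 done=44
  J2: M1 done=51, M2 done=57
  J3: M1 done=68, M2 done=70
= Sequence: J4 → J1 → J2 → J3, Makespan: 70


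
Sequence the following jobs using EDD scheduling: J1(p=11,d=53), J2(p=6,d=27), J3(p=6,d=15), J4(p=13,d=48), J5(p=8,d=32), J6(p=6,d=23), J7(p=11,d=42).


EDD: sort by earliest due date
  J3: d=15, p=6
  J6: d=23, p=6
  J2: d=27, p=6
  J5: d=32, p=8
  J7: d=42, p=11
  J4: d=48, p=13
  J1: d=53, p=11
Order: J3 → J6 → J2 → J5 → J7 → J4 → J1


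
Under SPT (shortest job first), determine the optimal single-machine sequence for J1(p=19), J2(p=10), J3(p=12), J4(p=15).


SPT: sort by shortest processing time
  J2: p=10
  J3: p=12
  J4: p=15
  J1: p=19
Order: J2 → J3 → J4 → J1


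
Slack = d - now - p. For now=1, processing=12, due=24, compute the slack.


Slack = due - current_time - processing
= 24 - 1 - 12
= 11


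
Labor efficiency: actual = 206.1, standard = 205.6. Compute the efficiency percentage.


Efficiency = (actual / standard) × 100
= (206.1 / 205.6) × 100
= 100.2%


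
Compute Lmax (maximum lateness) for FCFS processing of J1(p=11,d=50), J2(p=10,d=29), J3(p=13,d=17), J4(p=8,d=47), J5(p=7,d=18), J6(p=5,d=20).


Lateness per job (L = C - d):
  J1: C=11, d=50, L=-39
  J2: C=21, d=29, L=-8
  J3: C=34, d=17, L=17
  J4: C=42, d=47, L=-5
  J5: C=49, d=18, L=31
  J6: C=54, d=20, L=34
Lmax = max(-39, -8, 17, -5, 31, 34)
= 34


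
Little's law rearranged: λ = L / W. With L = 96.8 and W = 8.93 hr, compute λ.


Little's law: L = λW → λ = L / W
= 96.8 / 8.93
= 10.84 per hour


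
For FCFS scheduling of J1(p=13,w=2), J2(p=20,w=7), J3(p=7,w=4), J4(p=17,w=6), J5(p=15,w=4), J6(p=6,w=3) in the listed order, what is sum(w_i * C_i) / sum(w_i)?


Completion times:
  J1: C=13, w×C=2×13=26
  J2: C=33, w×C=7×33=231
  J3: C=40, w×C=4×40=160
  J4: C=57, w×C=6×57=342
  J5: C=72, w×C=4×72=288
  J6: C=78, w×C=3×78=234
Sum w×C = 1281
Sum w = 26
Weighted avg = 1281/26
= 49.27


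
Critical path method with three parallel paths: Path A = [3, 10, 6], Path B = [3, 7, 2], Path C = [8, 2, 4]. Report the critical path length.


Path A: 3 + 10 + 6 = 19
Path B: 3 + 7 + 2 = 12
Path C: 8 + 2 + 4 = 14
Critical path = longest = max(19, 12, 14)
= 19 (Path A)


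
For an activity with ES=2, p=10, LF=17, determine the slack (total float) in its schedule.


EF = ES + duration = 2 + 10 = 12
LS = LF - duration = 17 - 10 = 7
Total Float = LF - EF = 17 - 12
(or LS - ES = 7 - 2)
= 5


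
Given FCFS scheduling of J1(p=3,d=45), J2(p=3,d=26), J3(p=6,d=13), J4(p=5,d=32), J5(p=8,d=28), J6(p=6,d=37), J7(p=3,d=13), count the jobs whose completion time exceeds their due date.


Completion vs due date:
  J1: C=3, d=45 → on time
  J2: C=6, d=26 → on time
  J3: C=12, d=13 → on time
  J4: C=17, d=32 → on time
  J5: C=25, d=28 → on time
  J6: C=31, d=37 → on time
  J7: C=34, d=13 → TARDY
Tardy jobs: J7
Count = 1


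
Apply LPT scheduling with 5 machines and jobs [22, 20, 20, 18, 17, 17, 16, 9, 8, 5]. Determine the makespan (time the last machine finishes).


Jobs (LPT sorted): [22, 20, 20, 18, 17, 17, 16, 9, 8, 5]
Machines: 5
  J=22 → Machine 1 (load: 0+22=22)
  J=20 → Machine 2 (load: 0+20=20)
  J=20 → Machine 3 (load: 0+20=20)
  J=18 → Machine 4 (load: 0+18=18)
  J=17 → Machine 5 (load: 0+17=17)
  J=17 → Machine 5 (load: 17+17=34)
  J=16 → Machine 4 (load: 18+16=34)
  J=9 → Machine 2 (load: 20+9=29)
  J=8 → Machine 3 (load: 20+8=28)
  J=5 → Machine 1 (load: 22+5=27)
Machine loads: [27, 29, 28, 34, 34]
Makespan = max = 34 time units


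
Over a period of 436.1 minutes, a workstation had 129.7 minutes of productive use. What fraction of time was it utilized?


Utilization = busy / total × 100
= 129.7 / 436.1 × 100
= 29.7%


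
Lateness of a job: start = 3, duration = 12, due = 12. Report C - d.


Completion = 3 + 12 = 15
Lateness = C - d = 15 - 12
= 3


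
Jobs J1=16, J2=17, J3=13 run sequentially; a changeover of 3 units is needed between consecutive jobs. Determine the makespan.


Makespan = Σ processing + (n-1) × setup
= (16 + 17 + 13) + (3-1)×3
= 46 + 6
= 52 time units


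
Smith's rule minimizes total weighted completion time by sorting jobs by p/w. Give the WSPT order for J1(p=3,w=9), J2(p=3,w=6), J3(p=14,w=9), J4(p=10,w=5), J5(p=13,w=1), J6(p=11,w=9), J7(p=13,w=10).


WSPT (Smith's rule): sort by p/w ascending
  J1: p/w = 3/9 = 0.333
  J2: p/w = 3/6 = 0.500
  J6: p/w = 11/9 = 1.222
  J7: p/w = 13/10 = 1.300
  J3: p/w = 14/9 = 1.556
  J4: p/w = 10/5 = 2.000
  J5: p/w = 13/1 = 13.000
Order: J1 → J2 → J6 → J7 → J3 → J4 → J5


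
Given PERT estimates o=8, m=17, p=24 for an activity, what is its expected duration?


te = (o + 4m + p) / 6
= (8 + 4×17 + 24) / 6
= (8 + 68 + 24) / 6
= 100 / 6
= 16.67


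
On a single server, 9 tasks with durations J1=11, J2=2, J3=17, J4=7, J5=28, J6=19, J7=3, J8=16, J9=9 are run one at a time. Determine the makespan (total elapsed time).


Sequential makespan: sum all processing times
= 11 + 2 + 17 + 7 + 28 + 19 + 3 + 16 + 9
= 112 time units


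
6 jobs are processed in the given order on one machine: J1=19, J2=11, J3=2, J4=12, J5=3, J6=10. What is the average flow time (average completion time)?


Completion times:
  J1: completes at 19
  J2: completes at 30
  J3: completes at 32
  J4: completes at 44
  J5: completes at 47
  J6: completes at 57
Sum = 229
Average = 229/6
= 38.17


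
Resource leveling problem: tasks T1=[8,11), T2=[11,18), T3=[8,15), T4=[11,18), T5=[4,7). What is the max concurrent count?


Check each time point for overlaps:
  t=11: 3 tasks active (T2, T3, T4)
Max concurrent = 3


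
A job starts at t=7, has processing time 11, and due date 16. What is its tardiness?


Completion = start + processing = 7 + 11 = 18
Tardiness = max(0, C - d) = max(0, 18 - 16)
= max(0, 2)
= 2


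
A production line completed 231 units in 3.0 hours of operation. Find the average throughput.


Throughput = units / time
= 231 / 3.0
= 77.0 units/hour


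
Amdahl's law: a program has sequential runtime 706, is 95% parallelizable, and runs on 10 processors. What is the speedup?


Amdahl's law: T_p = T × ((1-p) + p/N)
= 706 × ((1-0.95) + 0.95/10)
= 706 × (0.05 + 0.0950)
= 706 × 0.1450
= 102.37
Speedup = 706/102.37
= 6.90×


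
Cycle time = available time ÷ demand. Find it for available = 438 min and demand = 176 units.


Cycle time = available time / demand
= 438 / 176
= 2.49 min/unit


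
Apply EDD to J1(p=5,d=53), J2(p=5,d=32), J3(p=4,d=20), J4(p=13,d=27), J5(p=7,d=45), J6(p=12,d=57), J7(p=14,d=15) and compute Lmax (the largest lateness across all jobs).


EDD order: J7 → J3 → J4 → J2 → J5 → J1 → J6
Completion and lateness:
  J7: C=14, d=15, L=14-15=-1
  J3: C=18, d=20, L=18-20=-2
  J4: C=31, d=27, L=31-27=4
  J2: C=36, d=32, L=36-32=4
  J5: C=43, d=45, L=43-45=-2
  J1: C=48, d=53, L=48-53=-5
  J6: C=60, d=57, L=60-57=3
Lmax = max(-1, -2, 4, 4, -2, -5, 3)
= 4


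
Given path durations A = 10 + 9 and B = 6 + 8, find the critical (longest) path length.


Path A: 10 + 9 = 19
Path B: 6 + 8 = 14
Critical path = longest = max(19, 14)
= 19 (Path A)


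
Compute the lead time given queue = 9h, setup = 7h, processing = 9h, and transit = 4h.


Lead time = queue + setup + processing + transit
= 9 + 7 + 9 + 4
= 29 hours


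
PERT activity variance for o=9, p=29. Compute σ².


σ² = ((p - o) / 6)² = (p - o)² / 36
= (29 - 9)² / 36
= 20² / 36
= 400 / 36
= 11.1111


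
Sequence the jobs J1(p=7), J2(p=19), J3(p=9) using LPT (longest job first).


LPT: sort by longest processing time first
  J2: p=19
  J3: p=9
  J1: p=7
Order: J2 → J3 → J1


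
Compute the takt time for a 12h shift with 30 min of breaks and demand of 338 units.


Available = 12×60 - 30 = 690 min
Takt time = 690 / 338
= 2.04 min/unit


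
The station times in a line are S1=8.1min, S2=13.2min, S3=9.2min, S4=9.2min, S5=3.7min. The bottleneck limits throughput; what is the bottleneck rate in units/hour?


Bottleneck = longest station time
Station times: [8.1, 13.2, 9.2, 9.2, 3.7]
Max = 13.2 min
Rate = 60 / 13.2
= 4.55 units/hour (bottleneck: 13.2min)


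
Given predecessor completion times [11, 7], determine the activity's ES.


ES = max of all predecessor completion times
Predecessors: [11, 7]
ES = max(11, 7)
= 11


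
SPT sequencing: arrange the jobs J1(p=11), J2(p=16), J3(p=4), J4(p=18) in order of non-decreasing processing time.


SPT: sort by shortest processing time
  J3: p=4
  J1: p=11
  J2: p=16
  J4: p=18
Order: J3 → J1 → J2 → J4


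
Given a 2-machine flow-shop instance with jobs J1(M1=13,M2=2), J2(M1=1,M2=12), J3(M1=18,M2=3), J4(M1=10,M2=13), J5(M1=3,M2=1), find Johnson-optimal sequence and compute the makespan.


Johnson's rule:
Group 1 (M1≤M2, sort by M1): ['J2', 'J4']
Group 2 (M1>M2, sort desc M2): ['J3', 'J1', 'J5']
Sequence: J2 → J4 → J3 → J1 → J5
Makespan calculation:
  J2: M1 done=1, M2 done=13
  J4: M1 done=11, M2 done=26
  J3: M1 done=29, M2 done=32
  J1: M1 done=42, M2 done=44
  J5: M1 done=45, M2 done=46
= Sequence: J2 → J4 → J3 → J1 → J5, Makespan: 46


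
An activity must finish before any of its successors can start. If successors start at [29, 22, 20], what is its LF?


LF = min of all successor start times
Successors start at: [29, 22, 20]
LF = min(29, 22, 20)
= 20


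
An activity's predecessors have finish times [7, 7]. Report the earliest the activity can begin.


ES = max of all predecessor completion times
Predecessors: [7, 7]
ES = max(7, 7)
= 7


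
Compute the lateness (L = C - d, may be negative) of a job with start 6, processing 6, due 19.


Completion = 6 + 6 = 12
Lateness = C - d = 12 - 19
= -7


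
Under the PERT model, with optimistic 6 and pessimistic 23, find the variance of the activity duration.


σ² = ((p - o) / 6)² = (p - o)² / 36
= (23 - 6)² / 36
= 17² / 36
= 289 / 36
= 8.0278


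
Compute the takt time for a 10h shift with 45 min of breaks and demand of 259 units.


Available = 10×60 - 45 = 555 min
Takt time = 555 / 259
= 2.14 min/unit


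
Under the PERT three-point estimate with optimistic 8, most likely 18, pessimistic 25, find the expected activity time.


te = (o + 4m + p) / 6
= (8 + 4×18 + 25) / 6
= (8 + 72 + 25) / 6
= 105 / 6
= 17.50


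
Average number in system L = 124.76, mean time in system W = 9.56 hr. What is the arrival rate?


Little's law: L = λW → λ = L / W
= 124.76 / 9.56
= 13.05 per hour


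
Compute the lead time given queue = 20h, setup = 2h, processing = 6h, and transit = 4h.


Lead time = queue + setup + processing + transit
= 20 + 2 + 6 + 4
= 32 hours


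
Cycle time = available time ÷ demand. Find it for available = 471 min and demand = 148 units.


Cycle time = available time / demand
= 471 / 148
= 3.18 min/unit


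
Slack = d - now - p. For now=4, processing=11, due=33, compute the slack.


Slack = due - current_time - processing
= 33 - 4 - 11
= 18


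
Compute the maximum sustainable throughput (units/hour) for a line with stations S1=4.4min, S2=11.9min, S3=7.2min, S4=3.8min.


Bottleneck = longest station time
Station times: [4.4, 11.9, 7.2, 3.8]
Max = 11.9 min
Rate = 60 / 11.9
= 5.04 units/hour (bottleneck: 11.9min)


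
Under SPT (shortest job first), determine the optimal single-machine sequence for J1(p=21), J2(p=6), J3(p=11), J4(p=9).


SPT: sort by shortest processing time
  J2: p=6
  J4: p=9
  J3: p=11
  J1: p=21
Order: J2 → J4 → J3 → J1


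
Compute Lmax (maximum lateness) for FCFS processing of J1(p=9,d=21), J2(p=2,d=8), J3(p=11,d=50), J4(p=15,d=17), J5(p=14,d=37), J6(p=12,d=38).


Lateness per job (L = C - d):
  J1: C=9, d=21, L=-12
  J2: C=11, d=8, L=3
  J3: C=22, d=50, L=-28
  J4: C=37, d=17, L=20
  J5: C=51, d=37, L=14
  J6: C=63, d=38, L=25
Lmax = max(-12, 3, -28, 20, 14, 25)
= 25


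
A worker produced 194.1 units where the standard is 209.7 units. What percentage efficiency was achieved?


Efficiency = (actual / standard) × 100
= (194.1 / 209.7) × 100
= 92.6%


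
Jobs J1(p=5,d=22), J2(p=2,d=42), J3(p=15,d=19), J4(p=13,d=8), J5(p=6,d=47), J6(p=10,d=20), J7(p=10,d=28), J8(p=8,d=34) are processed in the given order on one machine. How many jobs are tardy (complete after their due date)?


Completion vs due date:
  J1: C=5, d=22 → on time
  J2: C=7, d=42 → on time
  J3: C=22, d=19 → TARDY
  J4: C=35, d=8 → TARDY
  J5: C=41, d=47 → on time
  J6: C=51, d=20 → TARDY
  J7: C=61, d=28 → TARDY
  J8: C=69, d=34 → TARDY
Tardy jobs: J3, J4, J6, J7, J8
Count = 5


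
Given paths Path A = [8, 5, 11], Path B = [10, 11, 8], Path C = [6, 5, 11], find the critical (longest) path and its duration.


Path A: 8 + 5 + 11 = 24
Path B: 10 + 11 + 8 = 29
Path C: 6 + 5 + 11 = 22
Critical path = longest = max(24, 29, 22)
= 29 (Path B)


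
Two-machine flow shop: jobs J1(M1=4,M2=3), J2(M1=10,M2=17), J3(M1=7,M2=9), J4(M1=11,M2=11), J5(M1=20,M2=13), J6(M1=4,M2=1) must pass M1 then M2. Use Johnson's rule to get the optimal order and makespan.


Johnson's rule:
Group 1 (M1≤M2, sort by M1): ['J3', 'J2', 'J4']
Group 2 (M1>M2, sort desc M2): ['J5', 'J1', 'J6']
Sequence: J3 → J2 → J4 → J5 → J1 → J6
Makespan calculation:
  J3: M1 done=7, M2 done=16
  J2: M1 done=17, M2 done=34
  J4: M1 done=28, M2 done=45
  J5: M1 done=48, M2 done=61
  J1: M1 done=52, M2 done=64
  J6: M1 done=56, M2 done=65
= Sequence: J3 → J2 → J4 → J5 → J1 → J6, Makespan: 65


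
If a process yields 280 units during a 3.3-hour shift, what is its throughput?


Throughput = units / time
= 280 / 3.3
= 84.8 units/hour


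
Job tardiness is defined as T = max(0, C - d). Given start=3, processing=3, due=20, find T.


Completion = start + processing = 3 + 3 = 6
Tardiness = max(0, C - d) = max(0, 6 - 20)
= max(0, -14)
= 0


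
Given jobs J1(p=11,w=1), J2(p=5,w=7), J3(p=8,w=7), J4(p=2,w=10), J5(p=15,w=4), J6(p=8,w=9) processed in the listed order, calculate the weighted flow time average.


Completion times:
  J1: C=11, w×C=1×11=11
  J2: C=16, w×C=7×16=112
  J3: C=24, w×C=7×24=168
  J4: C=26, w×C=10×26=260
  J5: C=41, w×C=4×41=164
  J6: C=49, w×C=9×49=441
Sum w×C = 1156
Sum w = 38
Weighted avg = 1156/38
= 30.42


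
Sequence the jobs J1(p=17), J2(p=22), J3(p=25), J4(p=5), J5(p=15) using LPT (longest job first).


LPT: sort by longest processing time first
  J3: p=25
  J2: p=22
  J1: p=17
  J5: p=15
  J4: p=5
Order: J3 → J2 → J1 → J5 → J4


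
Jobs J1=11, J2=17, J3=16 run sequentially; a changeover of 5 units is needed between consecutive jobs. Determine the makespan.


Makespan = Σ processing + (n-1) × setup
= (11 + 17 + 16) + (3-1)×5
= 44 + 10
= 54 time units


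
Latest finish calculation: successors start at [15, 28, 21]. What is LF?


LF = min of all successor start times
Successors start at: [15, 28, 21]
LF = min(15, 28, 21)
= 15


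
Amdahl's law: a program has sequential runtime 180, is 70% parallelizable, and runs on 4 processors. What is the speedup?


Amdahl's law: T_p = T × ((1-p) + p/N)
= 180 × ((1-0.7) + 0.7/4)
= 180 × (0.30 + 0.1750)
= 180 × 0.4750
= 85.50
Speedup = 180/85.50
= 2.11×


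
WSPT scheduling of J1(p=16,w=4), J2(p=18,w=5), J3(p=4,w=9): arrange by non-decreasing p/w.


WSPT (Smith's rule): sort by p/w ascending
  J3: p/w = 4/9 = 0.444
  J2: p/w = 18/5 = 3.600
  J1: p/w = 16/4 = 4.000
Order: J3 → J2 → J1


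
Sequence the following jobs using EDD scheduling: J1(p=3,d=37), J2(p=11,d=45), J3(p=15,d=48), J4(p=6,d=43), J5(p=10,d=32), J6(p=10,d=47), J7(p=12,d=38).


EDD: sort by earliest due date
  J5: d=32, p=10
  J1: d=37, p=3
  J7: d=38, p=12
  J4: d=43, p=6
  J2: d=45, p=11
  J6: d=47, p=10
  J3: d=48, p=15
Order: J5 → J1 → J7 → J4 → J2 → J6 → J3


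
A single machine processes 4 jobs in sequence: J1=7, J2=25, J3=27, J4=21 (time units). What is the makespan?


Sequential makespan: sum all processing times
= 7 + 25 + 27 + 21
= 80 time units


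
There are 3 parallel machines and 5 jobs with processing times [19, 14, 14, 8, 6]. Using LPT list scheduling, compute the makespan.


Jobs (LPT sorted): [19, 14, 14, 8, 6]
Machines: 3
  J=19 → Machine 1 (load: 0+19=19)
  J=14 → Machine 2 (load: 0+14=14)
  J=14 → Machine 3 (load: 0+14=14)
  J=8 → Machine 2 (load: 14+8=22)
  J=6 → Machine 3 (load: 14+6=20)
Machine loads: [19, 22, 20]
Makespan = max = 22 time units


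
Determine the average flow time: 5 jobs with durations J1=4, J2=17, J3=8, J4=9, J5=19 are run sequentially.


Completion times:
  J1: completes at 4
  J2: completes at 21
  J3: completes at 29
  J4: completes at 38
  J5: completes at 57
Sum = 149
Average = 149/5
= 29.80


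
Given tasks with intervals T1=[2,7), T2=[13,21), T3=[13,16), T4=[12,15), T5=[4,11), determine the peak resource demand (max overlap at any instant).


Check each time point for overlaps:
  t=13: 3 tasks active (T2, T3, T4)
Max concurrent = 3


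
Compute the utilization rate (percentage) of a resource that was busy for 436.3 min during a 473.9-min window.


Utilization = busy / total × 100
= 436.3 / 473.9 × 100
= 92.1%


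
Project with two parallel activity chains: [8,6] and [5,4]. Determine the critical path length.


Path A: 8 + 6 = 14
Path B: 5 + 4 = 9
Critical path = longest = max(14, 9)
= 14 (Path A)


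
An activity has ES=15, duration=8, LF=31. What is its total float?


EF = ES + duration = 15 + 8 = 23
LS = LF - duration = 31 - 8 = 23
Total Float = LF - EF = 31 - 23
(or LS - ES = 23 - 15)
= 8


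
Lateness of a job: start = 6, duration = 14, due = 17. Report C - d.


Completion = 6 + 14 = 20
Lateness = C - d = 20 - 17
= 3


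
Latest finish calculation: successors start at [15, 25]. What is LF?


LF = min of all successor start times
Successors start at: [15, 25]
LF = min(15, 25)
= 15


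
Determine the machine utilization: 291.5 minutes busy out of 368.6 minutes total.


Utilization = busy / total × 100
= 291.5 / 368.6 × 100
= 79.1%


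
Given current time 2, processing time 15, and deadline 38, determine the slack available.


Slack = due - current_time - processing
= 38 - 2 - 15
= 21


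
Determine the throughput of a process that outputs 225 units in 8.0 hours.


Throughput = units / time
= 225 / 8.0
= 28.1 units/hour


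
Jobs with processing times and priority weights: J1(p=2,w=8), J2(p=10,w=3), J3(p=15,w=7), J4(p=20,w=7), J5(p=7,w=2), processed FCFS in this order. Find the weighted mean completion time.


Completion times:
  J1: C=2, w×C=8×2=16
  J2: C=12, w×C=3×12=36
  J3: C=27, w×C=7×27=189
  J4: C=47, w×C=7×47=329
  J5: C=54, w×C=2×54=108
Sum w×C = 678
Sum w = 27
Weighted avg = 678/27
= 25.11


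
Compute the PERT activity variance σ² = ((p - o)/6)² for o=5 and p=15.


σ² = ((p - o) / 6)² = (p - o)² / 36
= (15 - 5)² / 36
= 10² / 36
= 100 / 36
= 2.7778


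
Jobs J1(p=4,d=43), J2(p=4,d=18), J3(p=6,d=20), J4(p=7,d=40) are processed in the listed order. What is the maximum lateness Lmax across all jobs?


Lateness per job (L = C - d):
  J1: C=4, d=43, L=-39
  J2: C=8, d=18, L=-10
  J3: C=14, d=20, L=-6
  J4: C=21, d=40, L=-19
Lmax = max(-39, -10, -6, -19)
= -6


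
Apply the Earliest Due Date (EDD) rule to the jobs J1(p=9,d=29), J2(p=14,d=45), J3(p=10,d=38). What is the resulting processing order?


EDD: sort by earliest due date
  J1: d=29, p=9
  J3: d=38, p=10
  J2: d=45, p=14
Order: J1 → J3 → J2


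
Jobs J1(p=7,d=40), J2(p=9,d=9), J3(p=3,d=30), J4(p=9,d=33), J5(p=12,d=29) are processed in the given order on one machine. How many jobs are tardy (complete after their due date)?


Completion vs due date:
  J1: C=7, d=40 → on time
  J2: C=16, d=9 → TARDY
  J3: C=19, d=30 → on time
  J4: C=28, d=33 → on time
  J5: C=40, d=29 → TARDY
Tardy jobs: J2, J5
Count = 2


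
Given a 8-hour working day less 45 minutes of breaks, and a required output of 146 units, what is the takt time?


Available = 8×60 - 45 = 435 min
Takt time = 435 / 146
= 2.98 min/unit


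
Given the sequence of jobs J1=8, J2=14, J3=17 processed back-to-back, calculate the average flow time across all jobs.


Completion times:
  J1: completes at 8
  J2: completes at 22
  J3: completes at 39
Sum = 69
Average = 69/3
= 23.00


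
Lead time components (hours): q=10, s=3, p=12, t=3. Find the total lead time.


Lead time = queue + setup + processing + transit
= 10 + 3 + 12 + 3
= 28 hours


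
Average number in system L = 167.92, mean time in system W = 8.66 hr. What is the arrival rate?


Little's law: L = λW → λ = L / W
= 167.92 / 8.66
= 19.39 per hour


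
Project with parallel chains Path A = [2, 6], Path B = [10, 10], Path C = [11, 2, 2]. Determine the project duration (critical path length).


Path A: 2 + 6 = 8
Path B: 10 + 10 = 20
Path C: 11 + 2 + 2 = 15
Critical path = longest = max(8, 20, 15)
= 20 (Path B)


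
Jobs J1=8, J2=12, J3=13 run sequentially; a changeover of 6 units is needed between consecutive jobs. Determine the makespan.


Makespan = Σ processing + (n-1) × setup
= (8 + 12 + 13) + (3-1)×6
= 33 + 12
= 45 time units


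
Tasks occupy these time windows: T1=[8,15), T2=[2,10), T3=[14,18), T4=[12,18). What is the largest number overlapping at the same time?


Check each time point for overlaps:
  t=14: 3 tasks active (T1, T3, T4)
Max concurrent = 3


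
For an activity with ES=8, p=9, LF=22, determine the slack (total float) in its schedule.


EF = ES + duration = 8 + 9 = 17
LS = LF - duration = 22 - 9 = 13
Total Float = LF - EF = 22 - 17
(or LS - ES = 13 - 8)
= 5


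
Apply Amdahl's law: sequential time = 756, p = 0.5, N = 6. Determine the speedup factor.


Amdahl's law: T_p = T × ((1-p) + p/N)
= 756 × ((1-0.5) + 0.5/6)
= 756 × (0.50 + 0.0833)
= 756 × 0.5833
= 441.00
Speedup = 756/441.00
= 1.71×


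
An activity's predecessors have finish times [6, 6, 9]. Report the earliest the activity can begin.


ES = max of all predecessor completion times
Predecessors: [6, 6, 9]
ES = max(6, 6, 9)
= 9


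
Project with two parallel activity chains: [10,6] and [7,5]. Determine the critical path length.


Path A: 10 + 6 = 16
Path B: 7 + 5 = 12
Critical path = longest = max(16, 12)
= 16 (Path A)


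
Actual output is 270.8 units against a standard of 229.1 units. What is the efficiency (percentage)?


Efficiency = (actual / standard) × 100
= (270.8 / 229.1) × 100
= 118.2%


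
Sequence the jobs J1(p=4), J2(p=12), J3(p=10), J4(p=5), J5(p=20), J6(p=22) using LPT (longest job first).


LPT: sort by longest processing time first
  J6: p=22
  J5: p=20
  J2: p=12
  J3: p=10
  J4: p=5
  J1: p=4
Order: J6 → J5 → J2 → J3 → J4 → J1


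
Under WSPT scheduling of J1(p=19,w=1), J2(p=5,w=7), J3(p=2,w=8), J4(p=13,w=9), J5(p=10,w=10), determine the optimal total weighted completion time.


WSPT order (by p/w): J3 → J2 → J5 → J4 → J1
  J3: C=2, w·C=8×2=16
  J2: C=7, w·C=7×7=49
  J5: C=17, w·C=10×17=170
  J4: C=30, w·C=9×30=270
  J1: C=49, w·C=1×49=49
Σ w·C = 554
= 554


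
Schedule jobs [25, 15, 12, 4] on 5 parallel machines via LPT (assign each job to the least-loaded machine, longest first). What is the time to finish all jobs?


Jobs (LPT sorted): [25, 15, 12, 4]
Machines: 5
  J=25 → Machine 1 (load: 0+25=25)
  J=15 → Machine 2 (load: 0+15=15)
  J=12 → Machine 3 (load: 0+12=12)
  J=4 → Machine 4 (load: 0+4=4)
Machine loads: [25, 15, 12, 4, 0]
Makespan = max = 25 time units


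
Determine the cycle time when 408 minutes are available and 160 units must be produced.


Cycle time = available time / demand
= 408 / 160
= 2.55 min/unit


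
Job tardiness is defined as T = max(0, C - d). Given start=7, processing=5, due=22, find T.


Completion = start + processing = 7 + 5 = 12
Tardiness = max(0, C - d) = max(0, 12 - 22)
= max(0, -10)
= 0


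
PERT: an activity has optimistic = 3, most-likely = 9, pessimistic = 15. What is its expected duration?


te = (o + 4m + p) / 6
= (3 + 4×9 + 15) / 6
= (3 + 36 + 15) / 6
= 54 / 6
= 9.00


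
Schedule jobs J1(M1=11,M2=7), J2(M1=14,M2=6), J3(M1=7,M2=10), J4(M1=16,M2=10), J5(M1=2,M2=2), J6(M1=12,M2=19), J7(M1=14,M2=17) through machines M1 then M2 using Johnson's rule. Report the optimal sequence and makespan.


Johnson's rule:
Group 1 (M1≤M2, sort by M1): ['J5', 'J3', 'J6', 'J7']
Group 2 (M1>M2, sort desc M2): ['J4', 'J1', 'J2']
Sequence: J5 → J3 → J6 → J7 → J4 → J1 → J2
Makespan calculation:
  J5: M1 done=2, M2 done=4
  J3: M1 done=9, M2 done=19
  J6: M1 done=21, M2 done=40
  J7: M1 done=35, M2 done=57
  J4: M1 done=51, M2 done=67
  J1: M1 done=62, M2 done=74
  J2: M1 done=76, M2 done=82
= Sequence: J5 → J3 → J6 → J7 → J4 → J1 → J2, Makespan: 82


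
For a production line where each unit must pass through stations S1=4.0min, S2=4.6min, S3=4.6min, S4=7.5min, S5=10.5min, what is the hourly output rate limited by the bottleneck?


Bottleneck = longest station time
Station times: [4.0, 4.6, 4.6, 7.5, 10.5]
Max = 10.5 min
Rate = 60 / 10.5
= 5.71 units/hour (bottleneck: 10.5min)


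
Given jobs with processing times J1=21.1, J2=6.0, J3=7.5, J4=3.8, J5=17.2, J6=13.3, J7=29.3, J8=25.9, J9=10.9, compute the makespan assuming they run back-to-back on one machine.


Sequential makespan: sum all processing times
= 21.1 + 6.0 + 7.5 + 3.8 + 17.2 + 13.3 + 29.3 + 25.9 + 10.9
= 135.0 time units


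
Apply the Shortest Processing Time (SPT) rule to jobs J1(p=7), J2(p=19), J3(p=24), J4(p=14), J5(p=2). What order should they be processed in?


SPT: sort by shortest processing time
  J5: p=2
  J1: p=7
  J4: p=14
  J2: p=19
  J3: p=24
Order: J5 → J1 → J4 → J2 → J3


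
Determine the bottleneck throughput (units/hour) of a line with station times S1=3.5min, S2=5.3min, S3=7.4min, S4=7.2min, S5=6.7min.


Bottleneck = longest station time
Station times: [3.5, 5.3, 7.4, 7.2, 6.7]
Max = 7.4 min
Rate = 60 / 7.4
= 8.11 units/hour (bottleneck: 7.4min)


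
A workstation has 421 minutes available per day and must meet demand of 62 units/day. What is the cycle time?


Cycle time = available time / demand
= 421 / 62
= 6.79 min/unit


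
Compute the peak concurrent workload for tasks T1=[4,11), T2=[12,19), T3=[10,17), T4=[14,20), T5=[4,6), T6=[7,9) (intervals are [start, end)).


Check each time point for overlaps:
  t=14: 3 tasks active (T2, T3, T4)
Max concurrent = 3


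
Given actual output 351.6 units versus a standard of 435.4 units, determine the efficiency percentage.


Efficiency = (actual / standard) × 100
= (351.6 / 435.4) × 100
= 80.8%


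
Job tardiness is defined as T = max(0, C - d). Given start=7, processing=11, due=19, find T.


Completion = start + processing = 7 + 11 = 18
Tardiness = max(0, C - d) = max(0, 18 - 19)
= max(0, -1)
= 0


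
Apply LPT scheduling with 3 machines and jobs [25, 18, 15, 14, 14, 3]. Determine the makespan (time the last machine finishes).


Jobs (LPT sorted): [25, 18, 15, 14, 14, 3]
Machines: 3
  J=25 → Machine 1 (load: 0+25=25)
  J=18 → Machine 2 (load: 0+18=18)
  J=15 → Machine 3 (load: 0+15=15)
  J=14 → Machine 3 (load: 15+14=29)
  J=14 → Machine 2 (load: 18+14=32)
  J=3 → Machine 1 (load: 25+3=28)
Machine loads: [28, 32, 29]
Makespan = max = 32 time units


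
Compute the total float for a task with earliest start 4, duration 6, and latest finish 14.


EF = ES + duration = 4 + 6 = 10
LS = LF - duration = 14 - 6 = 8
Total Float = LF - EF = 14 - 10
(or LS - ES = 8 - 4)
= 4


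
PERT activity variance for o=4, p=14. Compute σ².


σ² = ((p - o) / 6)² = (p - o)² / 36
= (14 - 4)² / 36
= 10² / 36
= 100 / 36
= 2.7778


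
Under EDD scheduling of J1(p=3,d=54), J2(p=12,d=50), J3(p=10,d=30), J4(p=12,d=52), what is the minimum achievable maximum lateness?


EDD order: J3 → J2 → J4 → J1
Completion and lateness:
  J3: C=10, d=30, L=10-30=-20
  J2: C=22, d=50, L=22-50=-28
  J4: C=34, d=52, L=34-52=-18
  J1: C=37, d=54, L=37-54=-17
Lmax = max(-20, -28, -18, -17)
= -17


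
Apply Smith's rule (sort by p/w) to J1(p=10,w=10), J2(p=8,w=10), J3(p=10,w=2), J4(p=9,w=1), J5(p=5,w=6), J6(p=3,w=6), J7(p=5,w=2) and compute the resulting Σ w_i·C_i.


WSPT order (by p/w): J6 → J2 → J5 → J1 → J7 → J3 → J4
  J6: C=3, w·C=6×3=18
  J2: C=11, w·C=10×11=110
  J5: C=16, w·C=6×16=96
  J1: C=26, w·C=10×26=260
  J7: C=31, w·C=2×31=62
  J3: C=41, w·C=2×41=82
  J4: C=50, w·C=1×50=50
Σ w·C = 678
= 678


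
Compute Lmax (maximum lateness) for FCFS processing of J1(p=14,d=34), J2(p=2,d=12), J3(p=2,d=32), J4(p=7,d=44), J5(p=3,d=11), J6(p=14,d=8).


Lateness per job (L = C - d):
  J1: C=14, d=34, L=-20
  J2: C=16, d=12, L=4
  J3: C=18, d=32, L=-14
  J4: C=25, d=44, L=-19
  J5: C=28, d=11, L=17
  J6: C=42, d=8, L=34
Lmax = max(-20, 4, -14, -19, 17, 34)
= 34


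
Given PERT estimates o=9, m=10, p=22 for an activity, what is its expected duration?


te = (o + 4m + p) / 6
= (9 + 4×10 + 22) / 6
= (9 + 40 + 22) / 6
= 71 / 6
= 11.83


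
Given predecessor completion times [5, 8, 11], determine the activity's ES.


ES = max of all predecessor completion times
Predecessors: [5, 8, 11]
ES = max(5, 8, 11)
= 11


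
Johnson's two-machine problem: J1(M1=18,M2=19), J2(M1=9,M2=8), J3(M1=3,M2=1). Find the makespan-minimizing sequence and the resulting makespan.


Johnson's rule:
Group 1 (M1≤M2, sort by M1): ['J1']
Group 2 (M1>M2, sort desc M2): ['J2', 'J3']
Sequence: J1 → J2 → J3
Makespan calculation:
  J1: M1 done=18, M2 done=37
  J2: M1 done=27, M2 done=45
  J3: M1 done=30, M2 done=46
= Sequence: J1 → J2 → J3, Makespan: 46


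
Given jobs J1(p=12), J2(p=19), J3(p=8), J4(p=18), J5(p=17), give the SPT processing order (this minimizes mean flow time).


SPT: sort by shortest processing time
  J3: p=8
  J1: p=12
  J5: p=17
  J4: p=18
  J2: p=19
Order: J3 → J1 → J5 → J4 → J2


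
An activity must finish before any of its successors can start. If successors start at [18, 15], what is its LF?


LF = min of all successor start times
Successors start at: [18, 15]
LF = min(18, 15)
= 15


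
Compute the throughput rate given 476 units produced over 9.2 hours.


Throughput = units / time
= 476 / 9.2
= 51.7 units/hour


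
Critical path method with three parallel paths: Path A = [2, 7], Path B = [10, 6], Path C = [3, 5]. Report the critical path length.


Path A: 2 + 7 = 9
Path B: 10 + 6 = 16
Path C: 3 + 5 = 8
Critical path = longest = max(9, 16, 8)
= 16 (Path B)


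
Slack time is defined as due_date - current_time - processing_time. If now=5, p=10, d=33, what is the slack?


Slack = due - current_time - processing
= 33 - 5 - 10
= 18


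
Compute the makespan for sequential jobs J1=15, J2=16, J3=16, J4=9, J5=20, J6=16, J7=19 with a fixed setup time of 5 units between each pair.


Makespan = Σ processing + (n-1) × setup
= (15 + 16 + 16 + 9 + 20 + 16 + 19) + (7-1)×5
= 111 + 30
= 141 time units


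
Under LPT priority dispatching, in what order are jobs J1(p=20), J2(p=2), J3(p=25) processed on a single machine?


LPT: sort by longest processing time first
  J3: p=25
  J1: p=20
  J2: p=2
Order: J3 → J1 → J2


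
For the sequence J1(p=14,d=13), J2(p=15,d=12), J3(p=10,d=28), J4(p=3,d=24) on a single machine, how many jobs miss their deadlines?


Completion vs due date:
  J1: C=14, d=13 → TARDY
  J2: C=29, d=12 → TARDY
  J3: C=39, d=28 → TARDY
  J4: C=42, d=24 → TARDY
Tardy jobs: J1, J2, J3, J4
Count = 4


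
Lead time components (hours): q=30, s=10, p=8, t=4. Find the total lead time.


Lead time = queue + setup + processing + transit
= 30 + 10 + 8 + 4
= 52 hours


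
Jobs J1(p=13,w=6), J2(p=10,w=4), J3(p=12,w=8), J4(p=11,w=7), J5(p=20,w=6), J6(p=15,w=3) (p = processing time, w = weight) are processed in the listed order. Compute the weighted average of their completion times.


Completion times:
  J1: C=13, w×C=6×13=78
  J2: C=23, w×C=4×23=92
  J3: C=35, w×C=8×35=280
  J4: C=46, w×C=7×46=322
  J5: C=66, w×C=6×66=396
  J6: C=81, w×C=3×81=243
Sum w×C = 1411
Sum w = 34
Weighted avg = 1411/34
= 41.50


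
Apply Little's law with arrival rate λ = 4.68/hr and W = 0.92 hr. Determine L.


Little's law: L = λ × W
= 4.68 × 0.92
= 4.31


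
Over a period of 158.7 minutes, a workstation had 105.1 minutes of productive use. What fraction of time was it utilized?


Utilization = busy / total × 100
= 105.1 / 158.7 × 100
= 66.2%


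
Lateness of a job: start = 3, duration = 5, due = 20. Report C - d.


Completion = 3 + 5 = 8
Lateness = C - d = 8 - 20
= -12


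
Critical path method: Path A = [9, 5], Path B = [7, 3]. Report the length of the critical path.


Path A: 9 + 5 = 14
Path B: 7 + 3 = 10
Critical path = longest = max(14, 10)
= 14 (Path A)


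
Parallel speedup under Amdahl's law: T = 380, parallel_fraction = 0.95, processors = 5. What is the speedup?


Amdahl's law: T_p = T × ((1-p) + p/N)
= 380 × ((1-0.95) + 0.95/5)
= 380 × (0.05 + 0.1900)
= 380 × 0.2400
= 91.20
Speedup = 380/91.20
= 4.17×


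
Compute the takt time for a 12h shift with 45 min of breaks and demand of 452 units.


Available = 12×60 - 45 = 675 min
Takt time = 675 / 452
= 1.49 min/unit


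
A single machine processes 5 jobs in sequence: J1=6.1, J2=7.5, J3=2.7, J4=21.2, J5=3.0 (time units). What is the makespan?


Sequential makespan: sum all processing times
= 6.1 + 7.5 + 2.7 + 21.2 + 3.0
= 40.5 time units


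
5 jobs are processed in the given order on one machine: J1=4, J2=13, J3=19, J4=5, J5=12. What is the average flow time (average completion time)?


Completion times:
  J1: completes at 4
  J2: completes at 17
  J3: completes at 36
  J4: completes at 41
  J5: completes at 53
Sum = 151
Average = 151/5
= 30.20


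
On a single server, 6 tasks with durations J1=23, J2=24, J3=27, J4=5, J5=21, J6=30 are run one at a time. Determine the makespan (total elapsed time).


Sequential makespan: sum all processing times
= 23 + 24 + 27 + 5 + 21 + 30
= 130 time units


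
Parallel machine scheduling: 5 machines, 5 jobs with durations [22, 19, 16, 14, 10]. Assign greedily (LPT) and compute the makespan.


Jobs (LPT sorted): [22, 19, 16, 14, 10]
Machines: 5
  J=22 → Machine 1 (load: 0+22=22)
  J=19 → Machine 2 (load: 0+19=19)
  J=16 → Machine 3 (load: 0+16=16)
  J=14 → Machine 4 (load: 0+14=14)
  J=10 → Machine 5 (load: 0+10=10)
Machine loads: [22, 19, 16, 14, 10]
Makespan = max = 22 time units


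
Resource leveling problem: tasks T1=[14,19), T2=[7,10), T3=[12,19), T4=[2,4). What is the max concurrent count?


Check each time point for overlaps:
  t=14: 2 tasks active (T1, T3)
Max concurrent = 2


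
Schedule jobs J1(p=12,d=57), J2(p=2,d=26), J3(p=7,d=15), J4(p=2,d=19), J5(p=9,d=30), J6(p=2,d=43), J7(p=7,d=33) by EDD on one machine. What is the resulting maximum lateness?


EDD order: J3 → J4 → J2 → J5 → J7 → J6 → J1
Completion and lateness:
  J3: C=7, d=15, L=7-15=-8
  J4: C=9, d=19, L=9-19=-10
  J2: C=11, d=26, L=11-26=-15
  J5: C=20, d=30, L=20-30=-10
  J7: C=27, d=33, L=27-33=-6
  J6: C=29, d=43, L=29-43=-14
  J1: C=41, d=57, L=41-57=-16
Lmax = max(-8, -10, -15, -10, -6, -14, -16)
= -6
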